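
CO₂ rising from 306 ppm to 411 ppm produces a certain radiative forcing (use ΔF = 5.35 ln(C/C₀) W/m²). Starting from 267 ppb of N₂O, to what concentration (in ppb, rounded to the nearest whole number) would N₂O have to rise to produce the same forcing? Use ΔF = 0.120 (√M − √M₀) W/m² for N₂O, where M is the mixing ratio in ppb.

M ≈ 870 ppb

CO₂ forcing: 5.35 × ln(411/306) = 5.35 × 0.295008 = 1.57829 W/m².
Set 0.120(√M − √267) = 1.57829: √M = 1.57829/0.120 + √267 = 13.1524 + 16.3401 = 29.4925.
M = (29.4925)² = 869.81 ppb.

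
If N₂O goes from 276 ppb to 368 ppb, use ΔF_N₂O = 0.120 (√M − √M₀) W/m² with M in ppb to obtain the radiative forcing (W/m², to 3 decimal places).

ΔF = 0.308 W/m²

N₂O: 0.120 × (√368 − √276) = 0.120 × (19.1833 − 16.6132) = 0.120 × 2.5701 = 0.3084 W/m².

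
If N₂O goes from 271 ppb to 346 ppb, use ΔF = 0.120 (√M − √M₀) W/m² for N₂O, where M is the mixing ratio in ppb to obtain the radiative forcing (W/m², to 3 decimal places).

N₂O: 0.120 × (√346 − √271) = 0.120 × (18.6011 − 16.4621) = 0.120 × 2.1390 = 0.2567 W/m².

ΔF = 0.257 W/m²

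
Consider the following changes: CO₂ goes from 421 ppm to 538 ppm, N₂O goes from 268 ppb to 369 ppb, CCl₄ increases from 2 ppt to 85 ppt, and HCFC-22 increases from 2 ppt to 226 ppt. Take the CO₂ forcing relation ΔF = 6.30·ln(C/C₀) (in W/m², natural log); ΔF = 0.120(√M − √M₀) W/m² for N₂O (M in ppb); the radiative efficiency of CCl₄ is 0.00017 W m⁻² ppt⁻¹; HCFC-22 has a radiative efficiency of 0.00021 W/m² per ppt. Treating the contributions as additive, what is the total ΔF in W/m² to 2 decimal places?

ΔF = 1.95 W/m²

CO₂: 6.30 × ln(538/421) = 6.30 × ln(1.27791) = 6.30 × 0.24523 = 1.5449 W/m².
N₂O: 0.120 × (√369 − √268) = 0.120 × (19.2094 − 16.3707) = 0.120 × 2.8387 = 0.3406 W/m².
CCl₄: ΔF = 0.00017 × (85 − 2) = 0.00017 × 83 = 0.0141 W/m².
HCFC-22: ΔF = 0.00021 × (226 − 2) = 0.00021 × 224 = 0.0470 W/m².
Total ΔF = 1.5449 + 0.3406 + 0.0141 + 0.0470 = 1.9466 W/m².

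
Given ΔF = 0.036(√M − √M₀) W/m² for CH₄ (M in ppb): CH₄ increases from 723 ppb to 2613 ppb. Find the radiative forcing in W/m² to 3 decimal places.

CH₄: 0.036 × (√2613 − √723) = 0.036 × (51.1175 − 26.8887) = 0.036 × 24.2288 = 0.8722 W/m².

ΔF = 0.872 W/m²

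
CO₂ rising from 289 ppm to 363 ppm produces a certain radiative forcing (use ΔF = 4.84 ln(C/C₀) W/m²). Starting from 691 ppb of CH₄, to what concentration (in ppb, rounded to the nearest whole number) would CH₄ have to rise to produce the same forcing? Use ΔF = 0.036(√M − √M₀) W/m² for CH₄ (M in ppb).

CO₂ forcing: 4.84 × ln(363/289) = 4.84 × 0.227976 = 1.10340 W/m².
Set 0.036(√M − √691) = 1.10340: √M = 1.10340/0.036 + √691 = 30.6500 + 26.2869 = 56.9369.
M = (56.9369)² = 3241.81 ppb.

M ≈ 3242 ppb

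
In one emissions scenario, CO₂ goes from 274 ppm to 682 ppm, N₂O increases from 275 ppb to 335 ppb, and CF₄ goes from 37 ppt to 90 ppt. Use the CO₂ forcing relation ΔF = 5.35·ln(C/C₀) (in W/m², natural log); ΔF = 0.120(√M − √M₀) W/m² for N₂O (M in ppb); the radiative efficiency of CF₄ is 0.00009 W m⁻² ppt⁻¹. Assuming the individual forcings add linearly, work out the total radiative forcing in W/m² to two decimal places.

ΔF = 5.09 W/m²

CO₂: 5.35 × ln(682/274) = 5.35 × ln(2.48905) = 5.35 × 0.91190 = 4.8787 W/m².
N₂O: 0.120 × (√335 − √275) = 0.120 × (18.3030 − 16.5831) = 0.120 × 1.7199 = 0.2064 W/m².
CF₄: ΔF = 0.00009 × (90 − 37) = 0.00009 × 53 = 0.0048 W/m².
Total ΔF = 4.8787 + 0.2064 + 0.0048 = 5.0899 W/m².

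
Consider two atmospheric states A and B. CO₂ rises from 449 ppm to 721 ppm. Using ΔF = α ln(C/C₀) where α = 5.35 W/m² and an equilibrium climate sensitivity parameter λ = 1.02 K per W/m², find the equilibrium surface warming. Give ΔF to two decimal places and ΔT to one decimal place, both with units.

ΔF = 2.53 W/m²; ΔT = 2.6 K

CO₂: 5.35 × ln(721/449) = 5.35 × ln(1.60579) = 5.35 × 0.47362 = 2.5339 W/m².
ΔT = λ ΔF = 1.02 × 2.53 = 2.5806 K.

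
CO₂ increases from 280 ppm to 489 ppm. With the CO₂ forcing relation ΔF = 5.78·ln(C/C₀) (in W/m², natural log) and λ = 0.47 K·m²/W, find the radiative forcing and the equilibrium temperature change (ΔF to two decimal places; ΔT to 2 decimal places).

CO₂: 5.78 × ln(489/280) = 5.78 × ln(1.74643) = 5.78 × 0.55757 = 3.2228 W/m².
ΔT = λ ΔF = 0.47 × 3.22 = 1.5134 K.

ΔF = 3.22 W/m²; ΔT = 1.51 K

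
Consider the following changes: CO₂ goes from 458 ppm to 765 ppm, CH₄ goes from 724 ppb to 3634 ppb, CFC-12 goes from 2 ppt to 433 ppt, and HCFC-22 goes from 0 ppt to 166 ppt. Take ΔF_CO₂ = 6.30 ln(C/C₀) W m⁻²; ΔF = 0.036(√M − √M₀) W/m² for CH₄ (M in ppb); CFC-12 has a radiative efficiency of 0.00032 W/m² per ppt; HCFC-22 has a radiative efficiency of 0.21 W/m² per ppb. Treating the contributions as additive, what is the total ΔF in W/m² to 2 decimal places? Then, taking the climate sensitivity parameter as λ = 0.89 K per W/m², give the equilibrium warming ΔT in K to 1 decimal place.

CO₂: 6.30 × ln(765/458) = 6.30 × ln(1.67031) = 6.30 × 0.51301 = 3.2320 W/m².
CH₄: 0.036 × (√3634 − √724) = 0.036 × (60.2827 − 26.9072) = 0.036 × 33.3755 = 1.2015 W/m².
CFC-12: ΔF = 0.00032 × (433 − 2) = 0.00032 × 431 = 0.1379 W/m².
HCFC-22: Δ = 166 − 0 = 166 ppt = 0.166 ppb; ΔF = 0.21 × 0.166 = 0.0349 W/m².
Total ΔF = 3.2320 + 1.2015 + 0.1379 + 0.0349 = 4.6063 W/m².
ΔT = λ ΔF = 0.89 × 4.61 = 4.1029 K.

ΔF = 4.61 W/m²; ΔT = 4.1 K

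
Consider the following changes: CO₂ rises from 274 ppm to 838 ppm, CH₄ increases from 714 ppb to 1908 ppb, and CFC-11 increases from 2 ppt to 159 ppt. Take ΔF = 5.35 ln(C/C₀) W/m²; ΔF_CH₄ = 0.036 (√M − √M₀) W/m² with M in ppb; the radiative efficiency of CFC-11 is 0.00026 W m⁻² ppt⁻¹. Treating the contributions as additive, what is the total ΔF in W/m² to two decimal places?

CO₂: 5.35 × ln(838/274) = 5.35 × ln(3.05839) = 5.35 × 1.11789 = 5.9807 W/m².
CH₄: 0.036 × (√1908 − √714) = 0.036 × (43.6807 − 26.7208) = 0.036 × 16.9599 = 0.6106 W/m².
CFC-11: ΔF = 0.00026 × (159 − 2) = 0.00026 × 157 = 0.0408 W/m².
Total ΔF = 5.9807 + 0.6106 + 0.0408 = 6.6321 W/m².

ΔF = 6.63 W/m²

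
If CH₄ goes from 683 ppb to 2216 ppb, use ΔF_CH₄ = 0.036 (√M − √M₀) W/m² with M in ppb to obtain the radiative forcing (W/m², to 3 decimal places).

CH₄: 0.036 × (√2216 − √683) = 0.036 × (47.0744 − 26.1343) = 0.036 × 20.9401 = 0.7538 W/m².

ΔF = 0.754 W/m²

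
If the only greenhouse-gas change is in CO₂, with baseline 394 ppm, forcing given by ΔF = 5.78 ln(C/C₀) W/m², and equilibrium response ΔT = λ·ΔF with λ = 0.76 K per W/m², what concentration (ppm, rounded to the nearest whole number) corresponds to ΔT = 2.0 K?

C ≈ 621 ppm

Required forcing: ΔF = ΔT/λ = 2.0/0.76 = 2.6316 W/m².
Then ln(C/394) = ΔF/5.78 = 2.6316/5.78 = 0.45529.
So C = 394 × e^0.45529 = 394 × 1.57663 = 621.19 ppm.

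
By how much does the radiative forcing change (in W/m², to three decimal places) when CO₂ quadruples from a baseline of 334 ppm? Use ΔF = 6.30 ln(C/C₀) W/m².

ΔF = 8.734 W/m²

ΔF = 6.30 × ln(4) = 6.30 × 1.38629 = 8.7336 W/m².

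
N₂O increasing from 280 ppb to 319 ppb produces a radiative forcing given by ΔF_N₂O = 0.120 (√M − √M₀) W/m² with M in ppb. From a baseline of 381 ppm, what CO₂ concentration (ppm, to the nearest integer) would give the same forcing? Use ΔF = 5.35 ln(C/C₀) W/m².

N₂O forcing: 0.120 × (√319 − √280) = 0.120 × (17.8606 − 16.7332) = 0.120 × 1.1274 = 0.13529 W/m².
Set 5.35 ln(C/381) = 0.13529: ln(C/381) = 0.13529/5.35 = 0.02529, so C = 381 × e^0.02529 = 381 × 1.02561 = 390.76 ppm.

C ≈ 391 ppm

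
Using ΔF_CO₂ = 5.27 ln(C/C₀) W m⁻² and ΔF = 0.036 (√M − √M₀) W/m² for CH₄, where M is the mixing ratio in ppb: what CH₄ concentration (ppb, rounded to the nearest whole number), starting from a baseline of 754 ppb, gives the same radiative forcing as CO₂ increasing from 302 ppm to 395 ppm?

M ≈ 4457 ppb

CO₂ forcing: 5.27 × ln(395/302) = 5.27 × 0.268459 = 1.41478 W/m².
Set 0.036(√M − √754) = 1.41478: √M = 1.41478/0.036 + √754 = 39.2994 + 27.4591 = 66.7585.
M = (66.7585)² = 4456.70 ppb.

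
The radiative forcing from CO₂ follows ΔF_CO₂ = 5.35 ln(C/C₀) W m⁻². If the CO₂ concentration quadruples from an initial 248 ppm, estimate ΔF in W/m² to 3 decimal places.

ΔF = 7.417 W/m²

ΔF = 5.35 × ln(4) = 5.35 × 1.38629 = 7.4167 W/m².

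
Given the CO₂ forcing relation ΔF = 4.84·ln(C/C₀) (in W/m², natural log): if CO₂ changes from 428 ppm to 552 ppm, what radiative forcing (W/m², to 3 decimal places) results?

ΔF = 1.231 W/m²

CO₂: 4.84 × ln(552/428) = 4.84 × ln(1.28972) = 4.84 × 0.25443 = 1.2314 W/m².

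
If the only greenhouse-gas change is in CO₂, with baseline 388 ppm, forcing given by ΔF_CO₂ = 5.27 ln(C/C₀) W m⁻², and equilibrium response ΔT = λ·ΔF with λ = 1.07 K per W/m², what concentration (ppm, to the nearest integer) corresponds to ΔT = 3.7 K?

C ≈ 748 ppm

Required forcing: ΔF = ΔT/λ = 3.7/1.07 = 3.4579 W/m².
Then ln(C/388) = ΔF/5.27 = 3.4579/5.27 = 0.65615.
So C = 388 × e^0.65615 = 388 × 1.92736 = 747.82 ppm.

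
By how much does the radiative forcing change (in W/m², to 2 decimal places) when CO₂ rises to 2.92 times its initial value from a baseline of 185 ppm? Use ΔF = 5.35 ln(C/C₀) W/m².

ΔF = 5.35 × ln(2.92) = 5.35 × 1.07158 = 5.7330 W/m².

ΔF = 5.73 W/m²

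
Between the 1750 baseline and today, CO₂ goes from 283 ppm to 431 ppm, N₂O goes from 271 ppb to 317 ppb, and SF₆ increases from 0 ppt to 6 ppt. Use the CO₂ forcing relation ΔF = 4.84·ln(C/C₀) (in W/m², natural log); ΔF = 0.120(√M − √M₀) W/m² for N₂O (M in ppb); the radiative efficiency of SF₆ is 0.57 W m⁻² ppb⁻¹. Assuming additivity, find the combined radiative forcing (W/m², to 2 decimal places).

ΔF = 2.20 W/m²

CO₂: 4.84 × ln(431/283) = 4.84 × ln(1.52297) = 4.84 × 0.42066 = 2.0360 W/m².
N₂O: 0.120 × (√317 − √271) = 0.120 × (17.8045 − 16.4621) = 0.120 × 1.3424 = 0.1611 W/m².
SF₆: Δ = 6 − 0 = 6 ppt = 0.006 ppb; ΔF = 0.57 × 0.006 = 0.0034 W/m².
Total ΔF = 2.0360 + 0.1611 + 0.0034 = 2.2005 W/m².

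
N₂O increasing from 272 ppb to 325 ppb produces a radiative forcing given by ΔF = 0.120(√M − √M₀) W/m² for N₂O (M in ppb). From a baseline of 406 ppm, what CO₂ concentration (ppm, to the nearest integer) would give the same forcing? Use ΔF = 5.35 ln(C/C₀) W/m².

C ≈ 420 ppm

N₂O forcing: 0.120 × (√325 − √272) = 0.120 × (18.0278 − 16.4924) = 0.120 × 1.5354 = 0.18425 W/m².
Set 5.35 ln(C/406) = 0.18425: ln(C/406) = 0.18425/5.35 = 0.03444, so C = 406 × e^0.03444 = 406 × 1.03504 = 420.23 ppm.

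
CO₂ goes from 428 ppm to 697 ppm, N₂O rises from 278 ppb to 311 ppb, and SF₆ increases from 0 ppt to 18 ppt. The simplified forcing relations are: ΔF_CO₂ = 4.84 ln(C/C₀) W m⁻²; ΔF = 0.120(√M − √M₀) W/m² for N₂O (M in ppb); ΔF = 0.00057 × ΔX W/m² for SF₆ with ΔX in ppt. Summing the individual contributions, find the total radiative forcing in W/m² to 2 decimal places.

CO₂: 4.84 × ln(697/428) = 4.84 × ln(1.62850) = 4.84 × 0.48766 = 2.3603 W/m².
N₂O: 0.120 × (√311 − √278) = 0.120 × (17.6352 − 16.6733) = 0.120 × 0.9619 = 0.1154 W/m².
SF₆: ΔF = 0.00057 × (18 − 0) = 0.00057 × 18 = 0.0103 W/m².
Total ΔF = 2.3603 + 0.1154 + 0.0103 = 2.4860 W/m².

ΔF = 2.49 W/m²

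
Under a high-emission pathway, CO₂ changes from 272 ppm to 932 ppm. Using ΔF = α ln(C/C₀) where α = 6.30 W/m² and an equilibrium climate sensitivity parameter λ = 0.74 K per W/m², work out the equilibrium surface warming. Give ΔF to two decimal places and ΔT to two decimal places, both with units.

ΔF = 7.76 W/m²; ΔT = 5.74 K

CO₂: 6.30 × ln(932/272) = 6.30 × ln(3.42647) = 6.30 × 1.23153 = 7.7586 W/m².
ΔT = λ ΔF = 0.74 × 7.76 = 5.7424 K.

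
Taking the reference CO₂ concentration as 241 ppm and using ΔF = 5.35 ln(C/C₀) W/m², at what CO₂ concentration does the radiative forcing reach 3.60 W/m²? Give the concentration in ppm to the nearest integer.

C ≈ 472 ppm

Set 5.35 ln(C/241) = 3.60, so ln(C/241) = 3.60/5.35 = 0.67290.
Then C/241 = e^0.67290 = 1.95991, giving C = 241 × 1.95991 = 472.34 ppm.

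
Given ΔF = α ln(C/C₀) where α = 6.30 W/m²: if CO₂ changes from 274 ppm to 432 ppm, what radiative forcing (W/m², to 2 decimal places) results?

ΔF = 2.87 W/m²

CO₂: 6.30 × ln(432/274) = 6.30 × ln(1.57664) = 6.30 × 0.45530 = 2.8684 W/m².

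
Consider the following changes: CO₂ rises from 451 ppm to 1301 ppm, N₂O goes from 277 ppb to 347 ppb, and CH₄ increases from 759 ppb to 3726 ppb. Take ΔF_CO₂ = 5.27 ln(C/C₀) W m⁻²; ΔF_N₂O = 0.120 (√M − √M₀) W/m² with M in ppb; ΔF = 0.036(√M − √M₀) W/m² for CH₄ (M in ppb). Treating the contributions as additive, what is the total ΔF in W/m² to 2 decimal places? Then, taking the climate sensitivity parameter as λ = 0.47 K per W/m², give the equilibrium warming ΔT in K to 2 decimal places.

ΔF = 7.03 W/m²; ΔT = 3.30 K

CO₂: 5.27 × ln(1301/451) = 5.27 × ln(2.88470) = 5.27 × 1.05942 = 5.5831 W/m².
N₂O: 0.120 × (√347 − √277) = 0.120 × (18.6279 − 16.6433) = 0.120 × 1.9846 = 0.2382 W/m².
CH₄: 0.036 × (√3726 − √759) = 0.036 × (61.0410 − 27.5500) = 0.036 × 33.4910 = 1.2057 W/m².
Total ΔF = 5.5831 + 0.2382 + 1.2057 = 7.0270 W/m².
ΔT = λ ΔF = 0.47 × 7.03 = 3.3041 K.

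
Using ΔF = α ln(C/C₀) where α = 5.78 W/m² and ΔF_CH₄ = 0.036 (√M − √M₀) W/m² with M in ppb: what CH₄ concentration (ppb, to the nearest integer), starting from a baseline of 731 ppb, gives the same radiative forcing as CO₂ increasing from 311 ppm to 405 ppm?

CO₂ forcing: 5.78 × ln(405/311) = 5.78 × 0.264094 = 1.52646 W/m².
Set 0.036(√M − √731) = 1.52646: √M = 1.52646/0.036 + √731 = 42.4017 + 27.0370 = 69.4387.
M = (69.4387)² = 4821.73 ppb.

M ≈ 4822 ppb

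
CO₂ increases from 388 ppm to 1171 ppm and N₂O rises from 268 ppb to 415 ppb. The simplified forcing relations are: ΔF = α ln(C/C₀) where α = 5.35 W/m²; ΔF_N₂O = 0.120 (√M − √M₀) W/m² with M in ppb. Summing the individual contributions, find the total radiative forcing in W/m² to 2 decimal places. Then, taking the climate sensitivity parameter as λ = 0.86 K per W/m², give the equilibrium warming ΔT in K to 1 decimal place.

ΔF = 6.39 W/m²; ΔT = 5.5 K

CO₂: 5.35 × ln(1171/388) = 5.35 × ln(3.01804) = 5.35 × 1.10461 = 5.9097 W/m².
N₂O: 0.120 × (√415 − √268) = 0.120 × (20.3715 − 16.3707) = 0.120 × 4.0008 = 0.4801 W/m².
Total ΔF = 5.9097 + 0.4801 = 6.3898 W/m².
ΔT = λ ΔF = 0.86 × 6.39 = 5.4954 K.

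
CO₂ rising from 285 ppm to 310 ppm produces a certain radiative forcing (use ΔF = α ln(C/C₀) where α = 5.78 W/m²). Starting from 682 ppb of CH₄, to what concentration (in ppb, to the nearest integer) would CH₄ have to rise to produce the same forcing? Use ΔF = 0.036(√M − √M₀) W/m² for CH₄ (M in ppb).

M ≈ 1569 ppb

CO₂ forcing: 5.78 × ln(310/285) = 5.78 × 0.084083 = 0.48600 W/m².
Set 0.036(√M − √682) = 0.48600: √M = 0.48600/0.036 + √682 = 13.5000 + 26.1151 = 39.6151.
M = (39.6151)² = 1569.36 ppb.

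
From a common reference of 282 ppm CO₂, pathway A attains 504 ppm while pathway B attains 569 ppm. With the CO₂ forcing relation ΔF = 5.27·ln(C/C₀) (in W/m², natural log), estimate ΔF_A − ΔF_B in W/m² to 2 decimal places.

ΔF_A − ΔF_B = -0.64 W/m²

ΔF_A = 5.27 ln(504/282) = 5.27 × 0.58067 = 3.0601 W/m².
ΔF_B = 5.27 ln(569/282) = 5.27 × 0.70197 = 3.6994 W/m².
Difference: 3.0601 − 3.6994 = -0.6393 W/m².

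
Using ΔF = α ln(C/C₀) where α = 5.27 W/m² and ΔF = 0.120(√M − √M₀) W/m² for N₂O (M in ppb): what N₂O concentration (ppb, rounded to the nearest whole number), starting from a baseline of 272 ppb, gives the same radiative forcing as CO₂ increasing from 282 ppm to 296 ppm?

M ≈ 347 ppb

CO₂ forcing: 5.27 × ln(296/282) = 5.27 × 0.048452 = 0.25534 W/m².
Set 0.120(√M − √272) = 0.25534: √M = 0.25534/0.120 + √272 = 2.1278 + 16.4924 = 18.6202.
M = (18.6202)² = 346.71 ppb.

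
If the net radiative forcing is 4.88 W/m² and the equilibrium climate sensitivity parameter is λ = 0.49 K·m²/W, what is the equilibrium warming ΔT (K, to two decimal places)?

ΔT = 2.39 K

ΔT = λ ΔF = 0.49 × 4.88 = 2.3912 K.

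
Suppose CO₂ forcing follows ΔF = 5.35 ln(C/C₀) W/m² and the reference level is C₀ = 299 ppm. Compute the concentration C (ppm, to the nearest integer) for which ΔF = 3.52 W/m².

Set 5.35 ln(C/299) = 3.52, so ln(C/299) = 3.52/5.35 = 0.65794.
Then C/299 = e^0.65794 = 1.93081, giving C = 299 × 1.93081 = 577.31 ppm.

C ≈ 577 ppm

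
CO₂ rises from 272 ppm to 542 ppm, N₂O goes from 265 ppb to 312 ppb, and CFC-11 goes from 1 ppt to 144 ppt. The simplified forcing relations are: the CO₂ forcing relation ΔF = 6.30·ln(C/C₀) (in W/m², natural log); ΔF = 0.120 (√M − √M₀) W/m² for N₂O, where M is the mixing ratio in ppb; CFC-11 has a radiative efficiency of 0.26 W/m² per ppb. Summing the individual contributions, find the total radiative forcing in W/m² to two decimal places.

ΔF = 4.55 W/m²

CO₂: 6.30 × ln(542/272) = 6.30 × ln(1.99265) = 6.30 × 0.68947 = 4.3437 W/m².
N₂O: 0.120 × (√312 − √265) = 0.120 × (17.6635 − 16.2788) = 0.120 × 1.3847 = 0.1662 W/m².
CFC-11: Δ = 144 − 1 = 143 ppt = 0.143 ppb; ΔF = 0.26 × 0.143 = 0.0372 W/m².
Total ΔF = 4.3437 + 0.1662 + 0.0372 = 4.5471 W/m².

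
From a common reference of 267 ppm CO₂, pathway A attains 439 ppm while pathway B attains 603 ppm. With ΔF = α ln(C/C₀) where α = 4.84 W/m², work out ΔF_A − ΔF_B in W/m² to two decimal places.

ΔF_A = 4.84 ln(439/267) = 4.84 × 0.49725 = 2.4067 W/m².
ΔF_B = 4.84 ln(603/267) = 4.84 × 0.81467 = 3.9430 W/m².
Difference: 2.4067 − 3.9430 = -1.5363 W/m².
(Equivalently, ΔF_A − ΔF_B = 4.84 ln(439/603) = 4.84 × -0.31742 = -1.5363 W/m².)

ΔF_A − ΔF_B = -1.54 W/m²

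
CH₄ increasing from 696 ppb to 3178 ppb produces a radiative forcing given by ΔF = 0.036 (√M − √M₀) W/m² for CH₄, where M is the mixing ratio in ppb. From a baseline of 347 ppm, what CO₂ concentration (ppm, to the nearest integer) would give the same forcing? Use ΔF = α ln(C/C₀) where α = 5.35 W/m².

C ≈ 425 ppm

CH₄ forcing: 0.036 × (√3178 − √696) = 0.036 × (56.3738 − 26.3818) = 0.036 × 29.9920 = 1.07971 W/m².
Set 5.35 ln(C/347) = 1.07971: ln(C/347) = 1.07971/5.35 = 0.20181, so C = 347 × e^0.20181 = 347 × 1.22362 = 424.60 ppm.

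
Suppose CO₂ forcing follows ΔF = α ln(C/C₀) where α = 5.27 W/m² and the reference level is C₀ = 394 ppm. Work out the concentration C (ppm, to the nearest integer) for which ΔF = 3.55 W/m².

C ≈ 773 ppm

Set 5.27 ln(C/394) = 3.55, so ln(C/394) = 3.55/5.27 = 0.67362.
Then C/394 = e^0.67362 = 1.96132, giving C = 394 × 1.96132 = 772.76 ppm.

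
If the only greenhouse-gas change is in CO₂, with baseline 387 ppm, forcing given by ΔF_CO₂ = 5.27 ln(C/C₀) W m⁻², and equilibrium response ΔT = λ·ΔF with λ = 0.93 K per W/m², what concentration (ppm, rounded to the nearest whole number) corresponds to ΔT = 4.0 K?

C ≈ 875 ppm

Required forcing: ΔF = ΔT/λ = 4.0/0.93 = 4.3011 W/m².
Then ln(C/387) = ΔF/5.27 = 4.3011/5.27 = 0.81615.
So C = 387 × e^0.81615 = 387 × 2.26178 = 875.31 ppm.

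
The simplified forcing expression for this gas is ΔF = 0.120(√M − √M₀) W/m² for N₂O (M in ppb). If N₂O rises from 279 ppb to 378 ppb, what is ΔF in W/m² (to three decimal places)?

ΔF = 0.329 W/m²

N₂O: 0.120 × (√378 − √279) = 0.120 × (19.4422 − 16.7033) = 0.120 × 2.7389 = 0.3287 W/m².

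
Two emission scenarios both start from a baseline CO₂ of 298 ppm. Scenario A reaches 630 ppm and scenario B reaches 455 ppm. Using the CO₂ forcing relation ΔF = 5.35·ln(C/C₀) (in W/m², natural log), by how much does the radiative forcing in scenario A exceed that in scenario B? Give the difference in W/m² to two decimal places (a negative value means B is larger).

ΔF_A = 5.35 ln(630/298) = 5.35 × 0.74863 = 4.0052 W/m².
ΔF_B = 5.35 ln(455/298) = 5.35 × 0.42320 = 2.2641 W/m².
Difference: 4.0052 − 2.2641 = 1.7411 W/m².

ΔF_A − ΔF_B = 1.74 W/m²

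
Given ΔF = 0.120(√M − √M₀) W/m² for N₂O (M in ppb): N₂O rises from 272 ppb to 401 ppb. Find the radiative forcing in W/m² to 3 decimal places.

N₂O: 0.120 × (√401 − √272) = 0.120 × (20.0250 − 16.4924) = 0.120 × 3.5326 = 0.4239 W/m².

ΔF = 0.424 W/m²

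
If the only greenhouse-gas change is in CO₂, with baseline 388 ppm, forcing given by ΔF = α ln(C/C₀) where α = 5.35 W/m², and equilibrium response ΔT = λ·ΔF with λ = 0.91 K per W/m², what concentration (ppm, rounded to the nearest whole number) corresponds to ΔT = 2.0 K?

C ≈ 585 ppm

Required forcing: ΔF = ΔT/λ = 2.0/0.91 = 2.1978 W/m².
Then ln(C/388) = ΔF/5.35 = 2.1978/5.35 = 0.41080.
So C = 388 × e^0.41080 = 388 × 1.50802 = 585.11 ppm.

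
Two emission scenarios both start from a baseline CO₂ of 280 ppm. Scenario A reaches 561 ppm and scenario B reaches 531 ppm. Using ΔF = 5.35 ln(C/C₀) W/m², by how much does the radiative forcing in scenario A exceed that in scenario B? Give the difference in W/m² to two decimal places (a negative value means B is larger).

ΔF_A − ΔF_B = 0.29 W/m²

ΔF_A = 5.35 ln(561/280) = 5.35 × 0.69493 = 3.7179 W/m².
ΔF_B = 5.35 ln(531/280) = 5.35 × 0.63997 = 3.4238 W/m².
Difference: 3.7179 − 3.4238 = 0.2941 W/m².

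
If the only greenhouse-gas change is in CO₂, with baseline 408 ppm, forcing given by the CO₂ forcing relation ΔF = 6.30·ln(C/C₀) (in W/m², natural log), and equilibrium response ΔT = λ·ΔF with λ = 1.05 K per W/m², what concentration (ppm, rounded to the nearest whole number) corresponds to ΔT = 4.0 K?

Required forcing: ΔF = ΔT/λ = 4.0/1.05 = 3.8095 W/m².
Then ln(C/408) = ΔF/6.30 = 3.8095/6.30 = 0.60468.
So C = 408 × e^0.60468 = 408 × 1.83067 = 746.91 ppm.

C ≈ 747 ppm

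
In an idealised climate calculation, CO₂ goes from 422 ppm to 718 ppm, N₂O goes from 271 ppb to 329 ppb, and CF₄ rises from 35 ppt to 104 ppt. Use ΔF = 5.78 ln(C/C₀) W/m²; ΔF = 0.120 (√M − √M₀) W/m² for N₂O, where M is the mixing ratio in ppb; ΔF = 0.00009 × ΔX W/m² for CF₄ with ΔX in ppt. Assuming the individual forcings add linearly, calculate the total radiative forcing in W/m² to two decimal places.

CO₂: 5.78 × ln(718/422) = 5.78 × ln(1.70142) = 5.78 × 0.53146 = 3.0718 W/m².
N₂O: 0.120 × (√329 − √271) = 0.120 × (18.1384 − 16.4621) = 0.120 × 1.6763 = 0.2012 W/m².
CF₄: ΔF = 0.00009 × (104 − 35) = 0.00009 × 69 = 0.0062 W/m².
Total ΔF = 3.0718 + 0.2012 + 0.0062 = 3.2792 W/m².

ΔF = 3.28 W/m²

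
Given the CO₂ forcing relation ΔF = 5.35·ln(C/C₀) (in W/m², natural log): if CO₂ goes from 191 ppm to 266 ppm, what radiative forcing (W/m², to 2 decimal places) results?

ΔF = 1.77 W/m²

CO₂ absorption bands are partially saturated, so forcing scales with the logarithm of the concentration ratio.
CO₂: 5.35 × ln(266/191) = 5.35 × ln(1.39267) = 5.35 × 0.33122 = 1.7720 W/m².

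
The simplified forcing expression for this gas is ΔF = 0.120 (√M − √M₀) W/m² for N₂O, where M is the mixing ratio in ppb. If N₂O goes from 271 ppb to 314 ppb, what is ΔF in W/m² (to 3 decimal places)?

N₂O: 0.120 × (√314 − √271) = 0.120 × (17.7200 − 16.4621) = 0.120 × 1.2579 = 0.1509 W/m².

ΔF = 0.151 W/m²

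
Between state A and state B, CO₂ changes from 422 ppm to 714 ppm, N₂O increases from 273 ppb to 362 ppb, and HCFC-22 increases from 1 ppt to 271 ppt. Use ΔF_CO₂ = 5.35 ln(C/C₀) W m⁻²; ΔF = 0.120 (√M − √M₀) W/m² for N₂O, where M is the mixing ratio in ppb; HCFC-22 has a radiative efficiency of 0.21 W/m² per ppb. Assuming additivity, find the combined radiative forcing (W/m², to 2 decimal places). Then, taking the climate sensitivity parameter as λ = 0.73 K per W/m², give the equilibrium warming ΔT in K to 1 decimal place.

CO₂: 5.35 × ln(714/422) = 5.35 × ln(1.69194) = 5.35 × 0.52588 = 2.8135 W/m².
N₂O: 0.120 × (√362 − √273) = 0.120 × (19.0263 − 16.5227) = 0.120 × 2.5036 = 0.3004 W/m².
HCFC-22: Δ = 271 − 1 = 270 ppt = 0.270 ppb; ΔF = 0.21 × 0.270 = 0.0567 W/m².
Total ΔF = 2.8135 + 0.3004 + 0.0567 = 3.1706 W/m².
ΔT = λ ΔF = 0.73 × 3.17 = 2.3141 K.

ΔF = 3.17 W/m²; ΔT = 2.3 K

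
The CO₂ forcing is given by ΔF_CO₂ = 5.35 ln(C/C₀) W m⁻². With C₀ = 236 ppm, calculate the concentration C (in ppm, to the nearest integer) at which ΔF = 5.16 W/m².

C ≈ 619 ppm

Set 5.35 ln(C/236) = 5.16, so ln(C/236) = 5.16/5.35 = 0.96449.
Then C/236 = e^0.96449 = 2.62345, giving C = 236 × 2.62345 = 619.13 ppm.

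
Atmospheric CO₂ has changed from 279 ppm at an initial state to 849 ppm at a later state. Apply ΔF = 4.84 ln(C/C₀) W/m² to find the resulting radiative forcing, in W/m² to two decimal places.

ΔF = 5.39 W/m²

CO₂: 4.84 × ln(849/279) = 4.84 × ln(3.04301) = 4.84 × 1.11285 = 5.3862 W/m².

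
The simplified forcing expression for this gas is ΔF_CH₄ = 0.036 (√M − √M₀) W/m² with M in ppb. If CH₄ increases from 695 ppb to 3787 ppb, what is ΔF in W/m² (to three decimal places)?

ΔF = 1.266 W/m²

CH₄: 0.036 × (√3787 − √695) = 0.036 × (61.5386 − 26.3629) = 0.036 × 35.1757 = 1.2663 W/m².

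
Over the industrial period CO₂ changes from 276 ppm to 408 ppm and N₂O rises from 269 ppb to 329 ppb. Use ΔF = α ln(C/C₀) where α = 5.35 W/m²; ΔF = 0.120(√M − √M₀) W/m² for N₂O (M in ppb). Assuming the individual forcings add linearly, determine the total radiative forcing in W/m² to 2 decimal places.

CO₂: 5.35 × ln(408/276) = 5.35 × ln(1.47826) = 5.35 × 0.39087 = 2.0912 W/m².
N₂O: 0.120 × (√329 − √269) = 0.120 × (18.1384 − 16.4012) = 0.120 × 1.7372 = 0.2085 W/m².
Total ΔF = 2.0912 + 0.2085 = 2.2997 W/m².

ΔF = 2.30 W/m²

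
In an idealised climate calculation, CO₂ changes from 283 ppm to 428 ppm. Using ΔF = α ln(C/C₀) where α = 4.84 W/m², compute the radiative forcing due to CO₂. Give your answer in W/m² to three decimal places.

CO₂: 4.84 × ln(428/283) = 4.84 × ln(1.51237) = 4.84 × 0.41368 = 2.0022 W/m².

ΔF = 2.002 W/m²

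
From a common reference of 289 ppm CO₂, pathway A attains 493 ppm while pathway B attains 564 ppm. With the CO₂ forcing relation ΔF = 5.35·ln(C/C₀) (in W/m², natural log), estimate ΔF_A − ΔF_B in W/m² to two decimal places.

ΔF_A = 5.35 ln(493/289) = 5.35 × 0.53408 = 2.8573 W/m².
ΔF_B = 5.35 ln(564/289) = 5.35 × 0.66863 = 3.5772 W/m².
Difference: 2.8573 − 3.5772 = -0.7199 W/m².

ΔF_A − ΔF_B = -0.72 W/m²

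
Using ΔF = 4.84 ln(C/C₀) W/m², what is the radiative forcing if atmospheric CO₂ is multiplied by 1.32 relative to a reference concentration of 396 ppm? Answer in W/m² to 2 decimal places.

ΔF = 4.84 × ln(1.32) = 4.84 × 0.27763 = 1.3437 W/m².

ΔF = 1.34 W/m²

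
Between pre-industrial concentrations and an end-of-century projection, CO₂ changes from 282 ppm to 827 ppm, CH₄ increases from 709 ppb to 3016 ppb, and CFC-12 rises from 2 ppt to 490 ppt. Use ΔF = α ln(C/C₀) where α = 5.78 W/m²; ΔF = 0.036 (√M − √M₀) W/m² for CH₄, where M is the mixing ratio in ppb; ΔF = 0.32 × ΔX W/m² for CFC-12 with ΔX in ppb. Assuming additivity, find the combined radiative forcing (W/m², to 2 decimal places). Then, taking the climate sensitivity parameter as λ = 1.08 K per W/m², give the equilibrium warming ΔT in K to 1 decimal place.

CO₂: 5.78 × ln(827/282) = 5.78 × ln(2.93262) = 5.78 × 1.07590 = 6.2187 W/m².
CH₄: 0.036 × (√3016 − √709) = 0.036 × (54.9181 − 26.6271) = 0.036 × 28.2910 = 1.0185 W/m².
CFC-12: Δ = 490 − 2 = 488 ppt = 0.488 ppb; ΔF = 0.32 × 0.488 = 0.1562 W/m².
Total ΔF = 6.2187 + 1.0185 + 0.1562 = 7.3934 W/m².
ΔT = λ ΔF = 1.08 × 7.39 = 7.9812 K.

ΔF = 7.39 W/m²; ΔT = 8.0 K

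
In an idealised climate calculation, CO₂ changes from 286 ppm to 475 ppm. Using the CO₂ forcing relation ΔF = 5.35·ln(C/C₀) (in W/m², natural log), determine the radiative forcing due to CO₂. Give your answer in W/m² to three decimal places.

CO₂: 5.35 × ln(475/286) = 5.35 × ln(1.66084) = 5.35 × 0.50732 = 2.7142 W/m².

ΔF = 2.714 W/m²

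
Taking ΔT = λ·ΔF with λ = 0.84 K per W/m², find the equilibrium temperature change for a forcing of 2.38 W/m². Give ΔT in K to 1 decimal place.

ΔT = λ ΔF = 0.84 × 2.38 = 1.9992 K.

ΔT = 2.0 K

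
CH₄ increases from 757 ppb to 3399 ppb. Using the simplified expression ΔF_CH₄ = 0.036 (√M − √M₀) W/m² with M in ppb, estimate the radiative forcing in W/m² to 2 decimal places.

CH₄: 0.036 × (√3399 − √757) = 0.036 × (58.3009 − 27.5136) = 0.036 × 30.7873 = 1.1083 W/m².

ΔF = 1.11 W/m²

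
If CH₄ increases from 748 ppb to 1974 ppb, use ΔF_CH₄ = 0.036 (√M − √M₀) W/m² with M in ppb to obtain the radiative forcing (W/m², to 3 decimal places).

ΔF = 0.615 W/m²

CH₄: 0.036 × (√1974 − √748) = 0.036 × (44.4297 − 27.3496) = 0.036 × 17.0801 = 0.6149 W/m².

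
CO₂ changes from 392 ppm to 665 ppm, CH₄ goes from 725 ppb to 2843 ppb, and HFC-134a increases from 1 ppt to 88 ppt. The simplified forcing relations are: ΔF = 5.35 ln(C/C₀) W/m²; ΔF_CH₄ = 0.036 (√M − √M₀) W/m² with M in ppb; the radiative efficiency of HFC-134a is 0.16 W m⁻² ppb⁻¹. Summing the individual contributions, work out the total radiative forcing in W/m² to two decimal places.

ΔF = 3.79 W/m²

CO₂: 5.35 × ln(665/392) = 5.35 × ln(1.69643) = 5.35 × 0.52853 = 2.8276 W/m².
CH₄: 0.036 × (√2843 − √725) = 0.036 × (53.3198 − 26.9258) = 0.036 × 26.3940 = 0.9502 W/m².
HFC-134a: Δ = 88 − 1 = 87 ppt = 0.087 ppb; ΔF = 0.16 × 0.087 = 0.0139 W/m².
Total ΔF = 2.8276 + 0.9502 + 0.0139 = 3.7917 W/m².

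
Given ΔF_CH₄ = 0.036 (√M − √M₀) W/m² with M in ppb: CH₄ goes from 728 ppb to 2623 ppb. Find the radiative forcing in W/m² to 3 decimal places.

CH₄: 0.036 × (√2623 − √728) = 0.036 × (51.2152 − 26.9815) = 0.036 × 24.2337 = 0.8724 W/m².

ΔF = 0.872 W/m²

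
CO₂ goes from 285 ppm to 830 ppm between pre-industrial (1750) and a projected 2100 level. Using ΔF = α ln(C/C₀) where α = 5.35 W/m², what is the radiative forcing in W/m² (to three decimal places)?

ΔF = 5.719 W/m²

CO₂: 5.35 × ln(830/285) = 5.35 × ln(2.91228) = 5.35 × 1.06894 = 5.7188 W/m².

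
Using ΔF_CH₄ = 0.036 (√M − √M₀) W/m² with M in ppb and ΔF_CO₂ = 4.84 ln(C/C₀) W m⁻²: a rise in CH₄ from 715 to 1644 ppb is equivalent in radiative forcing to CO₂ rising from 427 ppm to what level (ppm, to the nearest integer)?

C ≈ 473 ppm

CH₄ forcing: 0.036 × (√1644 − √715) = 0.036 × (40.5463 − 26.7395) = 0.036 × 13.8068 = 0.49704 W/m².
Set 4.84 ln(C/427) = 0.49704: ln(C/427) = 0.49704/4.84 = 0.10269, so C = 427 × e^0.10269 = 427 × 1.10815 = 473.18 ppm.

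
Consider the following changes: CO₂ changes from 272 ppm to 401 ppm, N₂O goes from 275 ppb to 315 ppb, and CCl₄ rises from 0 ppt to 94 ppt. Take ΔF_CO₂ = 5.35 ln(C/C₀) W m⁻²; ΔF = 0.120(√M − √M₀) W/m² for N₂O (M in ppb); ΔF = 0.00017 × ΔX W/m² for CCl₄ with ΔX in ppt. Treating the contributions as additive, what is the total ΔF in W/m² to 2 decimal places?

ΔF = 2.23 W/m²

CO₂: 5.35 × ln(401/272) = 5.35 × ln(1.47426) = 5.35 × 0.38816 = 2.0767 W/m².
N₂O: 0.120 × (√315 − √275) = 0.120 × (17.7482 − 16.5831) = 0.120 × 1.1651 = 0.1398 W/m².
CCl₄: ΔF = 0.00017 × (94 − 0) = 0.00017 × 94 = 0.0160 W/m².
Total ΔF = 2.0767 + 0.1398 + 0.0160 = 2.2325 W/m².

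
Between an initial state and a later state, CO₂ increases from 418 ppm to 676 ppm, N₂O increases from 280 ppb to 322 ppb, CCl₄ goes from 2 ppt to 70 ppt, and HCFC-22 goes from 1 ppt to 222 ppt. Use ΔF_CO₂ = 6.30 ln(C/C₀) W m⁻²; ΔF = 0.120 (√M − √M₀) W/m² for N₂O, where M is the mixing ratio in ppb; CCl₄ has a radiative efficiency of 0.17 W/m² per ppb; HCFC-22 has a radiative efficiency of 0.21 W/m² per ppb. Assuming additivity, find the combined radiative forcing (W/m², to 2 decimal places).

ΔF = 3.23 W/m²

CO₂: 6.30 × ln(676/418) = 6.30 × ln(1.61722) = 6.30 × 0.48071 = 3.0285 W/m².
N₂O: 0.120 × (√322 − √280) = 0.120 × (17.9444 − 16.7332) = 0.120 × 1.2112 = 0.1453 W/m².
CCl₄: Δ = 70 − 2 = 68 ppt = 0.068 ppb; ΔF = 0.17 × 0.068 = 0.0116 W/m².
HCFC-22: Δ = 222 − 1 = 221 ppt = 0.221 ppb; ΔF = 0.21 × 0.221 = 0.0464 W/m².
Total ΔF = 3.0285 + 0.1453 + 0.0116 + 0.0464 = 3.2318 W/m².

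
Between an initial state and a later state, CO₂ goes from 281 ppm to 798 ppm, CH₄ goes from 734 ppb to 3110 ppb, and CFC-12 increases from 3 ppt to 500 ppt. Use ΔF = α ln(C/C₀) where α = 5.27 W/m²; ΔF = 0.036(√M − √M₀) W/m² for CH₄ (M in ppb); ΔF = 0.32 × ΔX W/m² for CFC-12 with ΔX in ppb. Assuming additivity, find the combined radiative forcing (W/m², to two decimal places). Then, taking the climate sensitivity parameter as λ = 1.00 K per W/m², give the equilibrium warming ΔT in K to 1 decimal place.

ΔF = 6.69 W/m²; ΔT = 6.7 K

CO₂: 5.27 × ln(798/281) = 5.27 × ln(2.83986) = 5.27 × 1.04375 = 5.5006 W/m².
CH₄: 0.036 × (√3110 − √734) = 0.036 × (55.7674 − 27.0924) = 0.036 × 28.6750 = 1.0323 W/m².
CFC-12: Δ = 500 − 3 = 497 ppt = 0.497 ppb; ΔF = 0.32 × 0.497 = 0.1590 W/m².
Total ΔF = 5.5006 + 1.0323 + 0.1590 = 6.6919 W/m².
ΔT = λ ΔF = 1.00 × 6.69 = 6.6900 K.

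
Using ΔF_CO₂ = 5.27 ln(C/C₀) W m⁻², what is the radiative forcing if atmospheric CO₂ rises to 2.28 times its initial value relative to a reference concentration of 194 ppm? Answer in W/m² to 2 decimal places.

ΔF = 4.34 W/m²

ΔF = 5.27 × ln(2.28) = 5.27 × 0.82418 = 4.3434 W/m².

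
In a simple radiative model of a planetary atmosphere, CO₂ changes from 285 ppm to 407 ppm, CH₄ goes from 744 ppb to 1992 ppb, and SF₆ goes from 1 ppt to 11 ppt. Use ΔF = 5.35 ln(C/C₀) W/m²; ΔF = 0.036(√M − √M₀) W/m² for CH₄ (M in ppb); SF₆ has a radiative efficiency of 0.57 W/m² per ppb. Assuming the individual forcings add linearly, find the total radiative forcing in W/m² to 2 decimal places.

ΔF = 2.54 W/m²

CO₂: 5.35 × ln(407/285) = 5.35 × ln(1.42807) = 5.35 × 0.35632 = 1.9063 W/m².
CH₄: 0.036 × (√1992 − √744) = 0.036 × (44.6318 − 27.2764) = 0.036 × 17.3554 = 0.6248 W/m².
SF₆: Δ = 11 − 1 = 10 ppt = 0.010 ppb; ΔF = 0.57 × 0.010 = 0.0057 W/m².
Total ΔF = 1.9063 + 0.6248 + 0.0057 = 2.5368 W/m².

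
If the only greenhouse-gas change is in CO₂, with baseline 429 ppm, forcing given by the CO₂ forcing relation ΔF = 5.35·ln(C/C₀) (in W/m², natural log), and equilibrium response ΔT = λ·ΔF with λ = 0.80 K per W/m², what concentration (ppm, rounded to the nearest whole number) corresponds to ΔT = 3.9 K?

Required forcing: ΔF = ΔT/λ = 3.9/0.80 = 4.8750 W/m².
Then ln(C/429) = ΔF/5.35 = 4.8750/5.35 = 0.91121.
So C = 429 × e^0.91121 = 429 × 2.48733 = 1067.06 ppm.

C ≈ 1067 ppm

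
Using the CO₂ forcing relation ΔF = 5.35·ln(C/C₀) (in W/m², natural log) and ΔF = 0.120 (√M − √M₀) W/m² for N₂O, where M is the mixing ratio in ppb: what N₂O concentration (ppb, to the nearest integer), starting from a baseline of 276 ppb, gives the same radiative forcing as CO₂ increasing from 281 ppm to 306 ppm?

M ≈ 417 ppb

CO₂ forcing: 5.35 × ln(306/281) = 5.35 × 0.085230 = 0.45598 W/m².
Set 0.120(√M − √276) = 0.45598: √M = 0.45598/0.120 + √276 = 3.7998 + 16.6132 = 20.4130.
M = (20.4130)² = 416.69 ppb.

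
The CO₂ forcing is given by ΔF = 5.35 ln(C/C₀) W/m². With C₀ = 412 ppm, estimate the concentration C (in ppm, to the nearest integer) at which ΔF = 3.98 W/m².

Set 5.35 ln(C/412) = 3.98, so ln(C/412) = 3.98/5.35 = 0.74393.
Then C/412 = e^0.74393 = 2.10419, giving C = 412 × 2.10419 = 866.93 ppm.

C ≈ 867 ppm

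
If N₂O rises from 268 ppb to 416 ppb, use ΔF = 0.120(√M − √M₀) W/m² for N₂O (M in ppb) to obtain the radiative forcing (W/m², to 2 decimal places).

N₂O: 0.120 × (√416 − √268) = 0.120 × (20.3961 − 16.3707) = 0.120 × 4.0254 = 0.4830 W/m².

ΔF = 0.48 W/m²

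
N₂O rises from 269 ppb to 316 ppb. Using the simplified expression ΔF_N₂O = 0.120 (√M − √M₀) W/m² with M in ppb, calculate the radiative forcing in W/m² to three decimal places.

N₂O: 0.120 × (√316 − √269) = 0.120 × (17.7764 − 16.4012) = 0.120 × 1.3752 = 0.1650 W/m².

ΔF = 0.165 W/m²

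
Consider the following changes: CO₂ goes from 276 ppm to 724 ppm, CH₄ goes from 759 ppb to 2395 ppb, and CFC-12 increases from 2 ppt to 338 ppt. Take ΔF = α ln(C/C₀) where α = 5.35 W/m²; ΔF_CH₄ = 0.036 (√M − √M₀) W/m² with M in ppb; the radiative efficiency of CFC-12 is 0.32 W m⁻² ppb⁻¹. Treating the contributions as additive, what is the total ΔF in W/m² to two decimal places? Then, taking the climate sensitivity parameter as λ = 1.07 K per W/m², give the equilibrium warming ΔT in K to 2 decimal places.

CO₂: 5.35 × ln(724/276) = 5.35 × ln(2.62319) = 5.35 × 0.96439 = 5.1595 W/m².
CH₄: 0.036 × (√2395 − √759) = 0.036 × (48.9387 − 27.5500) = 0.036 × 21.3887 = 0.7700 W/m².
CFC-12: Δ = 338 − 2 = 336 ppt = 0.336 ppb; ΔF = 0.32 × 0.336 = 0.1075 W/m².
Total ΔF = 5.1595 + 0.7700 + 0.1075 = 6.0370 W/m².
ΔT = λ ΔF = 1.07 × 6.04 = 6.4628 K.

ΔF = 6.04 W/m²; ΔT = 6.46 K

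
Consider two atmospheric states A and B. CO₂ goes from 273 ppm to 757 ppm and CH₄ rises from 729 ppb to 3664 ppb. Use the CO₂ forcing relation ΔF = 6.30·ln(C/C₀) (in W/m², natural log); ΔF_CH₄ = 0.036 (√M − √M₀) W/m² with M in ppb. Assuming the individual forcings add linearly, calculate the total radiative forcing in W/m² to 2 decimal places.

ΔF = 7.63 W/m²

CO₂: 6.30 × ln(757/273) = 6.30 × ln(2.77289) = 6.30 × 1.01989 = 6.4253 W/m².
CH₄: 0.036 × (√3664 − √729) = 0.036 × (60.5310 − 27.0000) = 0.036 × 33.5310 = 1.2071 W/m².
Total ΔF = 6.4253 + 1.2071 = 7.6324 W/m².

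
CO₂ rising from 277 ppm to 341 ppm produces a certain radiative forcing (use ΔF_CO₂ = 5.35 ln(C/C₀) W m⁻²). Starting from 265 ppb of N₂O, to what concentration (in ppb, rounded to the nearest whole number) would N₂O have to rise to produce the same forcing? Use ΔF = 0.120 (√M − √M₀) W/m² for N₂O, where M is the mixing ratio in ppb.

M ≈ 653 ppb

CO₂ forcing: 5.35 × ln(341/277) = 5.35 × 0.207865 = 1.11208 W/m².
Set 0.120(√M − √265) = 1.11208: √M = 1.11208/0.120 + √265 = 9.2673 + 16.2788 = 25.5461.
M = (25.5461)² = 652.60 ppb.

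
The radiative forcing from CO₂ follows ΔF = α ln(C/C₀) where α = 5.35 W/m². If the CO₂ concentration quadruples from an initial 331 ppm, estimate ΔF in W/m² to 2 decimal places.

ΔF = 5.35 × ln(4) = 5.35 × 1.38629 = 7.4167 W/m².

ΔF = 7.42 W/m²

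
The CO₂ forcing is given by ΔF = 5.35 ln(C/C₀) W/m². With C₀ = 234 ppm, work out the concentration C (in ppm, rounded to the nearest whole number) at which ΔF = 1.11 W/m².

C ≈ 288 ppm

Set 5.35 ln(C/234) = 1.11, so ln(C/234) = 1.11/5.35 = 0.20748.
Then C/234 = e^0.20748 = 1.23057, giving C = 234 × 1.23057 = 287.95 ppm.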